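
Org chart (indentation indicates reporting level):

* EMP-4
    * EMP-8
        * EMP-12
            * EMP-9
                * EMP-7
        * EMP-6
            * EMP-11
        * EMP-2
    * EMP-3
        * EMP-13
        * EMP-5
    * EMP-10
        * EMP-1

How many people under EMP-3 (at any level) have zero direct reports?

2

The people in EMP-3's organization with no one reporting to them are EMP-5, EMP-13. That is 2.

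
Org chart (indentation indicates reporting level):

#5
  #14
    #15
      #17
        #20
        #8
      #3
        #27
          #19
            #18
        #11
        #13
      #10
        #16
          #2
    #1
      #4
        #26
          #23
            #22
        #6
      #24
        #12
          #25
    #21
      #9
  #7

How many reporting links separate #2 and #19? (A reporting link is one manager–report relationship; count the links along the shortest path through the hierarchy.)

6

#2 is 3 levels below #15, and #19 is 3 levels below #15 (their lowest common manager). The shortest path runs up from #2 to #15 and back down to #19: 3 + 3 = 6 links.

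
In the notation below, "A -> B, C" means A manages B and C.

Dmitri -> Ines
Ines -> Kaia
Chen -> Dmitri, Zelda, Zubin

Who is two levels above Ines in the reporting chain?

Chen

Ines reports to Dmitri, and Dmitri reports to Chen. So Ines's skip-level manager is Chen.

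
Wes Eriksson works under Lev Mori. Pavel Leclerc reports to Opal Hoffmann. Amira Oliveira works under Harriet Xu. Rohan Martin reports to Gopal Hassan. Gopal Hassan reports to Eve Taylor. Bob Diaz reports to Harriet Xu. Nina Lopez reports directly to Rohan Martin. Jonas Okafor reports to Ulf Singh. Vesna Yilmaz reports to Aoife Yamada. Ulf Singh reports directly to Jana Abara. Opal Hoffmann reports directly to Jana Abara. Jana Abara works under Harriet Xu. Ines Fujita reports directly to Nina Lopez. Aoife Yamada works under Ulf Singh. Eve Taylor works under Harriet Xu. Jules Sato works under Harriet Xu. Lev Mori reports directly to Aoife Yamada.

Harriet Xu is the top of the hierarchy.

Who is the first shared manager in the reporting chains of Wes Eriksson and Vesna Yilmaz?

Wes Eriksson's chain of managers is Lev Mori, Aoife Yamada, Ulf Singh, Jana Abara, Harriet Xu. Vesna Yilmaz's chain of managers is Aoife Yamada, Ulf Singh, Jana Abara, Harriet Xu. The first manager that appears in both chains is Aoife Yamada.

Aoife Yamada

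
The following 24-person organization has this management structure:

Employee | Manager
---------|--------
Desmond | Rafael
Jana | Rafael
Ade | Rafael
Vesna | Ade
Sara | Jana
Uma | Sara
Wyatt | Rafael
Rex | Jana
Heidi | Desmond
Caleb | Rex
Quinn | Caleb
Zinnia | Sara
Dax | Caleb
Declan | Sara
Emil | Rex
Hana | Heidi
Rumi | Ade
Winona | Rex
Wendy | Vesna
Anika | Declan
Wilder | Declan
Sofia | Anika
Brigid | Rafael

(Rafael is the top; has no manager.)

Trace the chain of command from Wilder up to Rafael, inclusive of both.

Wilder -> Declan -> Sara -> Jana -> Rafael

Wilder reports to Declan. Declan reports to Sara. Sara reports to Jana. Jana reports to Rafael. Rafael is at the top.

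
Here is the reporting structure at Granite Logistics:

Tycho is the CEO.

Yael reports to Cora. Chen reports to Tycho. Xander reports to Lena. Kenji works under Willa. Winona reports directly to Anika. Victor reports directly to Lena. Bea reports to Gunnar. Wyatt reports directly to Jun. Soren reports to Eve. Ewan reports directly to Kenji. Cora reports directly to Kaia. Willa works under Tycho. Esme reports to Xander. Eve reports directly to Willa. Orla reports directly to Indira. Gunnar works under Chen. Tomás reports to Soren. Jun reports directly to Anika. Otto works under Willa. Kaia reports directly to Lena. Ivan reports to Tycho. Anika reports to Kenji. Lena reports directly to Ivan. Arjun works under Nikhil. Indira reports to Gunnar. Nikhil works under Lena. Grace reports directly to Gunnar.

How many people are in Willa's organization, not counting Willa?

10

Willa directly manages Kenji, Otto, Eve. Under Kenji: Anika, Winona, Jun, Wyatt, Ewan (5). Otto has no reports. Under Eve: Soren, Tomás (2). So Willa's organization is 3 direct reports plus everyone under them: 6 + 1 + 3 = 10.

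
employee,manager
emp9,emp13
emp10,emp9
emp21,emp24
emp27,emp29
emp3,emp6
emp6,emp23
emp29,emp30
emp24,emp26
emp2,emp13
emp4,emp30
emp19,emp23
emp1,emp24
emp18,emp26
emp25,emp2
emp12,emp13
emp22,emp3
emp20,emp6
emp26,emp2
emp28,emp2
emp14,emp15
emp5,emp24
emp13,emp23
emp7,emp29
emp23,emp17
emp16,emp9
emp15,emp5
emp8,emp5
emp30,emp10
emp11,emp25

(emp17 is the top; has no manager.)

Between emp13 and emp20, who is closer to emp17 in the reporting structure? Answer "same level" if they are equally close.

emp13 is 2 levels below emp17; emp20 is 3. emp13 is higher.

emp13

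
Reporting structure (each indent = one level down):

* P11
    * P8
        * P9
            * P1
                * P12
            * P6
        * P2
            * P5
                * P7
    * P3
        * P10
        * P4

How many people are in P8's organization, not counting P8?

7

P8 directly manages P9, P2. Under P9: P6, P1, P12 (3). Under P2: P5, P7 (2). So P8's organization is 2 direct reports plus everyone under them: 4 + 3 = 7.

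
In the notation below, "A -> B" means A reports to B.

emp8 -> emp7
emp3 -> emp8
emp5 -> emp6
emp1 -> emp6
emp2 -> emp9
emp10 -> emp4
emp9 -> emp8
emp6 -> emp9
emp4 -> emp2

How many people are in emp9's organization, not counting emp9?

6

emp9 directly manages emp2, emp6. Under emp2: emp4, emp10 (2). Under emp6: emp5, emp1 (2). So emp9's organization is 2 direct reports plus everyone under them: 3 + 3 = 6.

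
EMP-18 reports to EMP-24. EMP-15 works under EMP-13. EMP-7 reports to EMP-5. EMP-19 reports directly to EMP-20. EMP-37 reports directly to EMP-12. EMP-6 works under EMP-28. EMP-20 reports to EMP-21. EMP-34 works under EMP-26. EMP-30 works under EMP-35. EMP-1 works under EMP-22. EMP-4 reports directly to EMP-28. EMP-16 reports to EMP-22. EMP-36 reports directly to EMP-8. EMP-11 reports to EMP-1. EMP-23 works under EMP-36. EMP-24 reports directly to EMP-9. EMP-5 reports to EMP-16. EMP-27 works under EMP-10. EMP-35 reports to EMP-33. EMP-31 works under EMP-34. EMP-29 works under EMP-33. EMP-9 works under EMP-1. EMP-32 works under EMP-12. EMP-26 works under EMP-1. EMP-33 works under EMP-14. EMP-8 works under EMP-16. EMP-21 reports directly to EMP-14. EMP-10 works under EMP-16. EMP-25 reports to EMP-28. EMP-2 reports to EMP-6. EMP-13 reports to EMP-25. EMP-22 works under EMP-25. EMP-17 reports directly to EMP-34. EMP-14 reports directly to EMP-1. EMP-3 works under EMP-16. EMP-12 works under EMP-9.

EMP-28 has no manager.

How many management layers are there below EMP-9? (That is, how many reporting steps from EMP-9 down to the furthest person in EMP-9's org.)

The longest chain under EMP-9 runs EMP-9 → EMP-12 → EMP-37, which is 2 levels below EMP-9.

2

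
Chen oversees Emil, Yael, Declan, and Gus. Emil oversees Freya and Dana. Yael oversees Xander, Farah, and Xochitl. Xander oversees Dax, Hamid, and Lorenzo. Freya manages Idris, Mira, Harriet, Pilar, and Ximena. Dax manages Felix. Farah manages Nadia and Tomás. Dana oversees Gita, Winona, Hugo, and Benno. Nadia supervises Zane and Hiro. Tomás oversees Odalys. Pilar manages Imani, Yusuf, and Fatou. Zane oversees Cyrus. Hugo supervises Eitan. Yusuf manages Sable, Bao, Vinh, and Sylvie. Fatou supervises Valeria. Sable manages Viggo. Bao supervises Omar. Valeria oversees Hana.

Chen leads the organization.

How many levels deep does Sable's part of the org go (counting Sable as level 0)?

1

The longest chain under Sable runs Sable → Viggo, which is 1 level below Sable.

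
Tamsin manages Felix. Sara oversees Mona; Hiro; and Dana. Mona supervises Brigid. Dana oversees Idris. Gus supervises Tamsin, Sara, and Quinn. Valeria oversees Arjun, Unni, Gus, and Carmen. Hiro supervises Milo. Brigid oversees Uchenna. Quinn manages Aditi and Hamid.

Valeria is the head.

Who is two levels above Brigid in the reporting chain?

Sara

Brigid reports to Mona, and Mona reports to Sara. So Brigid's skip-level manager is Sara.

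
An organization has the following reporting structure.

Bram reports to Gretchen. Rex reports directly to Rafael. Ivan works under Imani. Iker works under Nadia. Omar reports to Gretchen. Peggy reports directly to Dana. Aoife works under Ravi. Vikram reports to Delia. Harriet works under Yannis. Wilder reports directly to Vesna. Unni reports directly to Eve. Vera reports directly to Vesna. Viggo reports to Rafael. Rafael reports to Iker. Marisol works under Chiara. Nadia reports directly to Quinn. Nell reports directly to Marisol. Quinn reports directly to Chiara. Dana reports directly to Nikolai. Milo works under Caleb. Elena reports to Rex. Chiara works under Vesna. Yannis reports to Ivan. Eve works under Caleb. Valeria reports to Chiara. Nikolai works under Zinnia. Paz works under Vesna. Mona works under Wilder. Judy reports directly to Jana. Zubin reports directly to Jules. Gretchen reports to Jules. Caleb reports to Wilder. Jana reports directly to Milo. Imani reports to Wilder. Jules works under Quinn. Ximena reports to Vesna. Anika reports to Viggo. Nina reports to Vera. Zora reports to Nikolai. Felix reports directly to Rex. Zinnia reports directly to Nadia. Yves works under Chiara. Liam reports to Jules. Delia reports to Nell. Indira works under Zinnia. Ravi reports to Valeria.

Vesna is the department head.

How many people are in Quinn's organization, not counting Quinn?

20

Quinn directly manages Nadia, Jules. Under Nadia: Zinnia, Indira, Nikolai, Zora, Dana, Peggy, Iker, Rafael, Rex, Elena, Felix, Viggo, Anika (13). Under Jules: Gretchen, Bram, Omar, Liam, Zubin (5). So Quinn's organization is 2 direct reports plus everyone under them: 14 + 6 = 20.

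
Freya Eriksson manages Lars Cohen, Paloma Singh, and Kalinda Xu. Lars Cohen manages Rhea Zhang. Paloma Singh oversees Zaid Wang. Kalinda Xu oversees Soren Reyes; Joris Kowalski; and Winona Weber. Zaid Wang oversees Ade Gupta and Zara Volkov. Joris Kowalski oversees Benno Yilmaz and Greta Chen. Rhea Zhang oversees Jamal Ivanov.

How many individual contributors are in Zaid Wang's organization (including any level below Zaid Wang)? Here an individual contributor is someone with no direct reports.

2

The people in Zaid Wang's organization with no one reporting to them are Zara Volkov, Ade Gupta. That is 2.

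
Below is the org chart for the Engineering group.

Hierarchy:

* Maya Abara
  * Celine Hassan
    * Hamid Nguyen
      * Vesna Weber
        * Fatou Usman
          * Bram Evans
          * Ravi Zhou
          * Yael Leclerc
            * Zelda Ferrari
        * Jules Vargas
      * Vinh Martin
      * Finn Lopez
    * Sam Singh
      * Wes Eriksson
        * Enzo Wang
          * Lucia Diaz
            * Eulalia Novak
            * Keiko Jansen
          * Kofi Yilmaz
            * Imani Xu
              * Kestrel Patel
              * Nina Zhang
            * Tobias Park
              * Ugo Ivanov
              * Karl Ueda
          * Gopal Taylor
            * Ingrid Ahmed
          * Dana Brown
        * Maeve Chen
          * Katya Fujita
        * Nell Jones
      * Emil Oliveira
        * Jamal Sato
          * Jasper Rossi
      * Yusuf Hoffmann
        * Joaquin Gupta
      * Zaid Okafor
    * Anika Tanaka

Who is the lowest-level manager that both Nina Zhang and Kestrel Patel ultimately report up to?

Nina Zhang's chain of managers is Imani Xu, Kofi Yilmaz, Enzo Wang, Wes Eriksson, Sam Singh, Celine Hassan, Maya Abara. Kestrel Patel's chain of managers is Imani Xu, Kofi Yilmaz, Enzo Wang, Wes Eriksson, Sam Singh, Celine Hassan, Maya Abara. The first manager that appears in both chains is Imani Xu.

Imani Xu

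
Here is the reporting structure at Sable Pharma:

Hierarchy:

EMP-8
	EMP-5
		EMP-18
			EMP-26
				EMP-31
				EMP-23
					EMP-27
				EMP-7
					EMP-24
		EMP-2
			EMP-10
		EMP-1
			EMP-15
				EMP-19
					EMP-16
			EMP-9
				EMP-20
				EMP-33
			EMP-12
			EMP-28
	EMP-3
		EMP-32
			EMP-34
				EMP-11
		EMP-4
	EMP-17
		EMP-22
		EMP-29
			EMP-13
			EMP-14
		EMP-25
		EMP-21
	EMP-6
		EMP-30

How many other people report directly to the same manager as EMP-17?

3

EMP-17 reports to EMP-8. EMP-8's other direct reports are EMP-5, EMP-3, EMP-6 — 3 peers.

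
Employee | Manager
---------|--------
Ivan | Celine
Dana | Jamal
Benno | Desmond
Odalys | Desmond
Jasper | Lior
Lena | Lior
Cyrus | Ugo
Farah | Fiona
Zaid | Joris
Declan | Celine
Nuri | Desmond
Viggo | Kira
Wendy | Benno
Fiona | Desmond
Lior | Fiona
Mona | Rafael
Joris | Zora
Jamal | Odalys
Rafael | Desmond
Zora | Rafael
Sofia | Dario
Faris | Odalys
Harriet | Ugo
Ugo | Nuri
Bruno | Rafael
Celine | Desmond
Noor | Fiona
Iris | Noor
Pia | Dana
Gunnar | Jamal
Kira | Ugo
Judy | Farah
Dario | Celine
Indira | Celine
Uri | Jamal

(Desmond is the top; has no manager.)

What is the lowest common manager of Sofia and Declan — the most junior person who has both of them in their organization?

Sofia's chain of managers is Dario, Celine, Desmond. Declan's chain of managers is Celine, Desmond. The first manager that appears in both chains is Celine.

Celine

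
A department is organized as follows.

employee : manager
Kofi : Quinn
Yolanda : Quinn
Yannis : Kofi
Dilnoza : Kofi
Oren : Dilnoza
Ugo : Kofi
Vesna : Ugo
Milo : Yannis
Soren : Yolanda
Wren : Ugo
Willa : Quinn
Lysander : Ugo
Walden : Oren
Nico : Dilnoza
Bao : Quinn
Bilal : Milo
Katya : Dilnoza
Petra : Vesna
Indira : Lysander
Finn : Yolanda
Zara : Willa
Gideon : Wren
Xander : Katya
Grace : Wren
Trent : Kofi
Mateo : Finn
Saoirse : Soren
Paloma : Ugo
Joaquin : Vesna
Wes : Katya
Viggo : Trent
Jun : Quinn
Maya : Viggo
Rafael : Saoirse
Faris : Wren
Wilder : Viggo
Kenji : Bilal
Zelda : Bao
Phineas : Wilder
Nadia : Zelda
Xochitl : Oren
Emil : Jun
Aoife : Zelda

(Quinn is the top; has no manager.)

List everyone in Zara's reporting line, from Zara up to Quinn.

Zara -> Willa -> Quinn

Zara reports to Willa. Willa reports to Quinn. Quinn is at the top.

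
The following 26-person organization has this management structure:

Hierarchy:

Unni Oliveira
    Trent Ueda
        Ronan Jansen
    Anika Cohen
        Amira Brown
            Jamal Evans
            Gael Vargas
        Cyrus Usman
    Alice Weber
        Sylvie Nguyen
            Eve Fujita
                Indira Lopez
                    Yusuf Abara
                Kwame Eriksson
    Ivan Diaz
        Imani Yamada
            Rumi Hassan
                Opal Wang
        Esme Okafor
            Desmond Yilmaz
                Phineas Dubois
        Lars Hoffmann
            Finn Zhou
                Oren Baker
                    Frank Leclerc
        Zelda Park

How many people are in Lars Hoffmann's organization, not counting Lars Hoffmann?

3

Lars Hoffmann directly manages Finn Zhou. Under Finn Zhou: Oren Baker, Frank Leclerc (2). That's 3 in total.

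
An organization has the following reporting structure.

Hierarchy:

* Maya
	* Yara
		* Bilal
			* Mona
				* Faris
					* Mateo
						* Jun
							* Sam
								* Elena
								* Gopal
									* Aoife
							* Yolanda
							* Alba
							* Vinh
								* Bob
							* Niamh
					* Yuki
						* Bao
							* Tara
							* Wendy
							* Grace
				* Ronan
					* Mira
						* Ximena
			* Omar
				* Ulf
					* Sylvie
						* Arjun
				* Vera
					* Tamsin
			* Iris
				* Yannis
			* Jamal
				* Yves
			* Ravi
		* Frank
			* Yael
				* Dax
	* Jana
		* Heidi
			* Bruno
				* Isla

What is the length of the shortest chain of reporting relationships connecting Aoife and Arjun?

11

Aoife is 7 levels below Bilal, and Arjun is 4 levels below Bilal (their lowest common manager). The shortest path runs up from Aoife to Bilal and back down to Arjun: 7 + 4 = 11 links.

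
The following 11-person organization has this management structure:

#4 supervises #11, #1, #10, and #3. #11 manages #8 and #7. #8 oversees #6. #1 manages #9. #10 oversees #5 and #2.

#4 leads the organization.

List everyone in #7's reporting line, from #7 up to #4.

#7 -> #11 -> #4

#7 reports to #11. #11 reports to #4. #4 is at the top.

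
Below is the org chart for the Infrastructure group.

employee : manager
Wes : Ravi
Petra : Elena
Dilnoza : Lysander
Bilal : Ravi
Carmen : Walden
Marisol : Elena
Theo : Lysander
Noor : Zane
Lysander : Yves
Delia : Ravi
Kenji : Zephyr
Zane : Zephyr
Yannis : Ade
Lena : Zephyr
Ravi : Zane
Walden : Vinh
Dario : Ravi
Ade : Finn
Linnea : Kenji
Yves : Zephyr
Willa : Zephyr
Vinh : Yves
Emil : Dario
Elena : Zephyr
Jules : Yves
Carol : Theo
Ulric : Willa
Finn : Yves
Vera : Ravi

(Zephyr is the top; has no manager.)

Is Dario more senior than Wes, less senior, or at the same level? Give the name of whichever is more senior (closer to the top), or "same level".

same level

Both Dario and Wes are 3 levels below Zephyr.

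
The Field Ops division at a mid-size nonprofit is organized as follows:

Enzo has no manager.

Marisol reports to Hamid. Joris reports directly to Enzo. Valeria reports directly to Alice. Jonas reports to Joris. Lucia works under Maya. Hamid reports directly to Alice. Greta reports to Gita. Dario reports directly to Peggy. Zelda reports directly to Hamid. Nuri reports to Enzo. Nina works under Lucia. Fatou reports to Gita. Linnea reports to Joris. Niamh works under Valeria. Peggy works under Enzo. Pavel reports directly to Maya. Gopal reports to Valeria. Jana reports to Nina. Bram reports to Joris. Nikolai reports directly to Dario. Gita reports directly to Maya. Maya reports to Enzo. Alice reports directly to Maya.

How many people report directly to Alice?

Alice directly manages Valeria, Hamid. That is 2 direct reports.

2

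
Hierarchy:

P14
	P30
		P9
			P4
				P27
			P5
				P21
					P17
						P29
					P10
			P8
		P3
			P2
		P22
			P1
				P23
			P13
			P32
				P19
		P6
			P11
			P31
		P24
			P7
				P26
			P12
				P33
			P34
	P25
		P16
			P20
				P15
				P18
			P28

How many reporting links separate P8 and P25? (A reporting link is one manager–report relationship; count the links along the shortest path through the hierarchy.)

4

P8 is 3 levels below P14, and P25 is 1 level below P14 (their lowest common manager). The shortest path runs up from P8 to P14 and back down to P25: 3 + 1 = 4 links.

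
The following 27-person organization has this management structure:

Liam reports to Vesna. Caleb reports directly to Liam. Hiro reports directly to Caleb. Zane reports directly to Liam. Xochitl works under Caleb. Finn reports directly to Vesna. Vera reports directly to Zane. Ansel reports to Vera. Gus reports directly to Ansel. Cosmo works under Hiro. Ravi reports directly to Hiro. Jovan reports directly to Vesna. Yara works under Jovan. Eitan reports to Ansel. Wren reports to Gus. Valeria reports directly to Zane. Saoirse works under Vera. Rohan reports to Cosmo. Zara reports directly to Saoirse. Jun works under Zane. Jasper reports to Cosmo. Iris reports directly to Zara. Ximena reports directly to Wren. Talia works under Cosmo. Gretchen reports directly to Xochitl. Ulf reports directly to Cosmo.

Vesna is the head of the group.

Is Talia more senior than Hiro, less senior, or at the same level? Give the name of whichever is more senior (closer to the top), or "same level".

Hiro

Talia is 5 levels below Vesna; Hiro is 3. Hiro is higher.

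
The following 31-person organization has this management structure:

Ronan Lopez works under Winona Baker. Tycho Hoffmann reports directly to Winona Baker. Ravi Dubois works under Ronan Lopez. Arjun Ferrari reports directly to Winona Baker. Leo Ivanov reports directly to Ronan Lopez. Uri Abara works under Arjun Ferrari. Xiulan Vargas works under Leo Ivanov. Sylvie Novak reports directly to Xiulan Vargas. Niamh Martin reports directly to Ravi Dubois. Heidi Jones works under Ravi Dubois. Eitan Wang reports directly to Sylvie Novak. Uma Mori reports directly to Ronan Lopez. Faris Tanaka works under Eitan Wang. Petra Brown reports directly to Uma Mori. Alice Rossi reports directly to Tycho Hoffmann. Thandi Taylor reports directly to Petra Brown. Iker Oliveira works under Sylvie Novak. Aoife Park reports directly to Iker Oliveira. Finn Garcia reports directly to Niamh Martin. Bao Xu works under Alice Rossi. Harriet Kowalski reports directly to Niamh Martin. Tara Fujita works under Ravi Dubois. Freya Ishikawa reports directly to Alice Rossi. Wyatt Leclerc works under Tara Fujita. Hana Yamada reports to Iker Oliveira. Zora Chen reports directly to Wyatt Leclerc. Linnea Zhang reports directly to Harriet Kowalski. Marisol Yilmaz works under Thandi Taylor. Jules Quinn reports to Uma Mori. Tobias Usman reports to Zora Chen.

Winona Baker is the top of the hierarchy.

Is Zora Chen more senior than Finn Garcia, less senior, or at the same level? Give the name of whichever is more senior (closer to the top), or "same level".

Finn Garcia

Zora Chen is 5 levels below Winona Baker; Finn Garcia is 4. Finn Garcia is higher.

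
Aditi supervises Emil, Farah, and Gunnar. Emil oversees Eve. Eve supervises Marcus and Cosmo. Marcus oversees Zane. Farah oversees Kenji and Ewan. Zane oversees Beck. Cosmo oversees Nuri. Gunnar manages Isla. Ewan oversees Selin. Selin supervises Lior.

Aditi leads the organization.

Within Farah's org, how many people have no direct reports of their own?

2

The people in Farah's organization with no one reporting to them are Lior, Kenji. That is 2.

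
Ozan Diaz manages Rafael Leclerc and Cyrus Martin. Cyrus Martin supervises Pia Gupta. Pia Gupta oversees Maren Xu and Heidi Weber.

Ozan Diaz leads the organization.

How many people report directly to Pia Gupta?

2

Pia Gupta directly manages Maren Xu, Heidi Weber. That is 2 direct reports.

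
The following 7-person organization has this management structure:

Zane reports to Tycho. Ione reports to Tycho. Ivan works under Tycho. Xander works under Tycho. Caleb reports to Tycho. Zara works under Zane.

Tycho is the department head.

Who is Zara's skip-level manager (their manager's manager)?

Tycho

Zara reports to Zane, and Zane reports to Tycho. So Zara's skip-level manager is Tycho.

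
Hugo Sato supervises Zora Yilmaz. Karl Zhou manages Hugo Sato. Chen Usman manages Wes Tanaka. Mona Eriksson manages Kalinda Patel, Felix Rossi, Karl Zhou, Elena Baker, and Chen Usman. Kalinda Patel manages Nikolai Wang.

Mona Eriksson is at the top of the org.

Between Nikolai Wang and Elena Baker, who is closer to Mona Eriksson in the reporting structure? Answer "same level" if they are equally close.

Nikolai Wang is 2 levels below Mona Eriksson; Elena Baker is 1. Elena Baker is higher.

Elena Baker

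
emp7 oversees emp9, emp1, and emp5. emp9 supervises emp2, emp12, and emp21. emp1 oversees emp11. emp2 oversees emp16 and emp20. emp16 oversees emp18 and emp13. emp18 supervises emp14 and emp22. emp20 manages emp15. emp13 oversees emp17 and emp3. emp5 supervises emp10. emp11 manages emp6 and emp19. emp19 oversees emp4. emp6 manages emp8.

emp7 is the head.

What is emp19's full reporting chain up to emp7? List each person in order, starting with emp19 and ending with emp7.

emp19 reports to emp11. emp11 reports to emp1. emp1 reports to emp7. emp7 is at the top.

emp19 -> emp11 -> emp1 -> emp7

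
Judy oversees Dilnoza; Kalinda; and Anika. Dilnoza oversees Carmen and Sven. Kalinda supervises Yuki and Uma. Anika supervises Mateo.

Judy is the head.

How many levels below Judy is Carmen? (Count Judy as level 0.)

Chain from Carmen up to Judy: Carmen → Dilnoza → Judy. That is 2 steps up, so Carmen is 2 levels below Judy.

2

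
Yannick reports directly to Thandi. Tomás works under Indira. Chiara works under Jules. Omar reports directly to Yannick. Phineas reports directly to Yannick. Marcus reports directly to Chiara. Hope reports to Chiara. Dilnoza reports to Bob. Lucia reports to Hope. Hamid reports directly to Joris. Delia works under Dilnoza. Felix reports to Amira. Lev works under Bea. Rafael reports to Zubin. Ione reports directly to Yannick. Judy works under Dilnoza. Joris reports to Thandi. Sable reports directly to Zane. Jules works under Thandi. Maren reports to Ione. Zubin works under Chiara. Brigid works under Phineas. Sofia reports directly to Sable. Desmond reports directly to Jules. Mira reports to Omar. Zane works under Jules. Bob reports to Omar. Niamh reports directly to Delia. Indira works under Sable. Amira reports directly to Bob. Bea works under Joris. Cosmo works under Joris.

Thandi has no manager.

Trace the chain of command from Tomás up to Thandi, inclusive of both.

Tomás reports to Indira. Indira reports to Sable. Sable reports to Zane. Zane reports to Jules. Jules reports to Thandi. Thandi is at the top.

Tomás -> Indira -> Sable -> Zane -> Jules -> Thandi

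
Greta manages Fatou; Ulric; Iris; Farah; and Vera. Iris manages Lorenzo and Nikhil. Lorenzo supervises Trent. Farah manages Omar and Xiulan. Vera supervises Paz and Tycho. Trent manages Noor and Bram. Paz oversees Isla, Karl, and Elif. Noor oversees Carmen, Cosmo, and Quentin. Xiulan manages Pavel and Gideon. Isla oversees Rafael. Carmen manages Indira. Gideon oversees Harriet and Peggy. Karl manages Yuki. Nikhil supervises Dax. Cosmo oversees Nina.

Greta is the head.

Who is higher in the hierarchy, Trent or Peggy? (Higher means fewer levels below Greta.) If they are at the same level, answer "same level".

Trent

Trent is 3 levels below Greta; Peggy is 4. Trent is higher.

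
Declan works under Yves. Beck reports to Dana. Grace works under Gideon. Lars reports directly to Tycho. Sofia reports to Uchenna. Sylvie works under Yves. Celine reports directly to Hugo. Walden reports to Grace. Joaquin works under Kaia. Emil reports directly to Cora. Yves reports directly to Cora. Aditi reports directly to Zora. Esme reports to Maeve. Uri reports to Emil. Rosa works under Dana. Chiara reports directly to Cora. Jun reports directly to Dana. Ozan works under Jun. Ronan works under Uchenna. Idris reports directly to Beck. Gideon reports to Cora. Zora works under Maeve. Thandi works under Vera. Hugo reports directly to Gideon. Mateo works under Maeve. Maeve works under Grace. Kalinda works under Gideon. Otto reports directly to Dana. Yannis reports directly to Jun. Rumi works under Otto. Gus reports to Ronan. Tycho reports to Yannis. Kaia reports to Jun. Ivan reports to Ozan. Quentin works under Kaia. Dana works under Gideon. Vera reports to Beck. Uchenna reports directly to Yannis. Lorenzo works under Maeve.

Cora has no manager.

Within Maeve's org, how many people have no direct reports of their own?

4

The people in Maeve's organization with no one reporting to them are Lorenzo, Esme, Mateo, Aditi. That is 4.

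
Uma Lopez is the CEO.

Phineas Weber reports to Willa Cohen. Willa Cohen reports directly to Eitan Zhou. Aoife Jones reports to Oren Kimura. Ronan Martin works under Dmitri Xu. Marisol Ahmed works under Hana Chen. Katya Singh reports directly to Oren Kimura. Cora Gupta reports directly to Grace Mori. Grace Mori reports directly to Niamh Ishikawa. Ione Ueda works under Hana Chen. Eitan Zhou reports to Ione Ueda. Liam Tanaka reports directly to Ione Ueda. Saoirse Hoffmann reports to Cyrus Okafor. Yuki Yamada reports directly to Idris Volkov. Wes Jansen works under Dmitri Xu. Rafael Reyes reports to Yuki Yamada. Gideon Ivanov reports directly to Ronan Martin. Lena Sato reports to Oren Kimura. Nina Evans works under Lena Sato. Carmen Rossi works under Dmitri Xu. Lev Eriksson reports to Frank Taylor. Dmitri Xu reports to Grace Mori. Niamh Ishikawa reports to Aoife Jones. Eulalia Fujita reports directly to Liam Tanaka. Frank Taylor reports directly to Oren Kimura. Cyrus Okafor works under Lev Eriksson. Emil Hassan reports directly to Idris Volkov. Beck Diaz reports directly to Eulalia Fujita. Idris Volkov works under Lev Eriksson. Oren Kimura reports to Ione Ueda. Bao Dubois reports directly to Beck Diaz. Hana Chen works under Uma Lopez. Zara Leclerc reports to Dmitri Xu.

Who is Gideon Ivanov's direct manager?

Ronan Martin

Gideon Ivanov reports directly to Ronan Martin.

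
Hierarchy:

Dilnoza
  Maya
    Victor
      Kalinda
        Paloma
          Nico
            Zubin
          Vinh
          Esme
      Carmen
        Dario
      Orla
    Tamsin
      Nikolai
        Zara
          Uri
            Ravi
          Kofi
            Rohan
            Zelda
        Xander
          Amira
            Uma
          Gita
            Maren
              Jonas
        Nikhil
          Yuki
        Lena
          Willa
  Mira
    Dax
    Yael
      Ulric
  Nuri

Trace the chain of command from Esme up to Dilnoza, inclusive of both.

Esme reports to Paloma. Paloma reports to Kalinda. Kalinda reports to Victor. Victor reports to Maya. Maya reports to Dilnoza. Dilnoza is at the top.

Esme -> Paloma -> Kalinda -> Victor -> Maya -> Dilnoza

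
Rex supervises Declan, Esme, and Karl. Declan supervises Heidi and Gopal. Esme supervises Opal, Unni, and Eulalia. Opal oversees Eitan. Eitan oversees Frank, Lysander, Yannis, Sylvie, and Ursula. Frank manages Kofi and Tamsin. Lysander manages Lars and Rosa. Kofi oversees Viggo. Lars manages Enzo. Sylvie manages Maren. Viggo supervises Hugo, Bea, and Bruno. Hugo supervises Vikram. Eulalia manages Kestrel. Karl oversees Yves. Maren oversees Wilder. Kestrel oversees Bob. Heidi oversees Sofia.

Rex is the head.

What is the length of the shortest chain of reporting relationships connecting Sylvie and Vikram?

Sylvie is 1 level below Eitan, and Vikram is 5 levels below Eitan (their lowest common manager). The shortest path runs up from Sylvie to Eitan and back down to Vikram: 1 + 5 = 6 links.

6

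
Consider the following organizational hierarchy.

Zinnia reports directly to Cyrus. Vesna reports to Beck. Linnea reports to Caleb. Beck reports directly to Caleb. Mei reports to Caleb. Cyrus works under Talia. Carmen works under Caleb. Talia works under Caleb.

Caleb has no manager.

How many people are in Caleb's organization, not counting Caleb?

Caleb directly manages Talia, Beck, Linnea, Carmen, Mei. Under Talia: Cyrus, Zinnia (2). Under Beck: Vesna (1). Linnea has no reports. Carmen has no reports. Mei has no reports. So Caleb's organization is 5 direct reports plus everyone under them: 3 + 2 + 1 + 1 + 1 = 8.

8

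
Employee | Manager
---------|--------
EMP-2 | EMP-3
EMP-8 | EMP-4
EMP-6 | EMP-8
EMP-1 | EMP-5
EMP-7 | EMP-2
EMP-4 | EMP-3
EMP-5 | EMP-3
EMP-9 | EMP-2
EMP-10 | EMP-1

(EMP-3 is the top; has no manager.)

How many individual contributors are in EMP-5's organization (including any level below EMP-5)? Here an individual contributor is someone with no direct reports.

1

The only person in EMP-5's organization with no one reporting to them is EMP-10. That is 1.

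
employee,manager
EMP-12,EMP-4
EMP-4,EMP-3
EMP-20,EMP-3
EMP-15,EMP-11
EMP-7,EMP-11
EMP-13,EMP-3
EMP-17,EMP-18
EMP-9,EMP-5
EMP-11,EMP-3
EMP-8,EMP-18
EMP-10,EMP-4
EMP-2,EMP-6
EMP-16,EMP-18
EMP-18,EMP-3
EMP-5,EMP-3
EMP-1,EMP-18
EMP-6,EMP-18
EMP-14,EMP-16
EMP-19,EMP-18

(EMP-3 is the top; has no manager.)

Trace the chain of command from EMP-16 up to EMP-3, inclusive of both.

EMP-16 -> EMP-18 -> EMP-3

EMP-16 reports to EMP-18. EMP-18 reports to EMP-3. EMP-3 is at the top.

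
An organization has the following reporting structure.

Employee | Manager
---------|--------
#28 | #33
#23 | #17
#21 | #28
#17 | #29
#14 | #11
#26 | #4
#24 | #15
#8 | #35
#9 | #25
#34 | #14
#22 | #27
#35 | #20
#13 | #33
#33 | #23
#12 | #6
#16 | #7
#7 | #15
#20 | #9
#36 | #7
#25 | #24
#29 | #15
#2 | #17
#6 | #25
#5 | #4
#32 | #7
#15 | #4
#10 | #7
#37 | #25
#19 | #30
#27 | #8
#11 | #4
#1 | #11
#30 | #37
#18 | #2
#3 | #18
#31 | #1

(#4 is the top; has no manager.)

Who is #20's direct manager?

#20 reports directly to #9.

#9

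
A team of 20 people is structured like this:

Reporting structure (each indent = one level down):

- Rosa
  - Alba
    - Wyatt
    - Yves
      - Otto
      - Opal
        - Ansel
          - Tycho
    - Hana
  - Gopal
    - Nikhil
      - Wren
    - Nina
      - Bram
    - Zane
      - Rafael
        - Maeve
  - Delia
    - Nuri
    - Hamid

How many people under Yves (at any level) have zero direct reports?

The people in Yves's organization with no one reporting to them are Tycho, Otto. That is 2.

2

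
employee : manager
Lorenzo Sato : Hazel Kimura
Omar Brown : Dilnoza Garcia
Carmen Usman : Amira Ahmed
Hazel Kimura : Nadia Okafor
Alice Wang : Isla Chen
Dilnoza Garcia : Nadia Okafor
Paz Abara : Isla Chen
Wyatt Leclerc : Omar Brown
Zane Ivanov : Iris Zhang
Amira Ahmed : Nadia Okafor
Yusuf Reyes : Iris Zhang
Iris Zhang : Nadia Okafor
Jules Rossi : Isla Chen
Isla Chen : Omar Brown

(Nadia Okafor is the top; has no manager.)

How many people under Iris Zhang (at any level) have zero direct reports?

The people in Iris Zhang's organization with no one reporting to them are Yusuf Reyes, Zane Ivanov. That is 2.

2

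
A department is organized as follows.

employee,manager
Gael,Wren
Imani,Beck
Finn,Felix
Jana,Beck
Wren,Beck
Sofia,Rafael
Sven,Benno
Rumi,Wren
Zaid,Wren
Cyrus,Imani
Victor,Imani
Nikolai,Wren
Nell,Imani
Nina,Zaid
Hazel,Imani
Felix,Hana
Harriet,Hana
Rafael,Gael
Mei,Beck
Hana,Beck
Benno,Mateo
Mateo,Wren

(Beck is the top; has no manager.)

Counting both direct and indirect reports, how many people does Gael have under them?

Gael directly manages Rafael. Under Rafael: Sofia (1). That's 2 in total.

2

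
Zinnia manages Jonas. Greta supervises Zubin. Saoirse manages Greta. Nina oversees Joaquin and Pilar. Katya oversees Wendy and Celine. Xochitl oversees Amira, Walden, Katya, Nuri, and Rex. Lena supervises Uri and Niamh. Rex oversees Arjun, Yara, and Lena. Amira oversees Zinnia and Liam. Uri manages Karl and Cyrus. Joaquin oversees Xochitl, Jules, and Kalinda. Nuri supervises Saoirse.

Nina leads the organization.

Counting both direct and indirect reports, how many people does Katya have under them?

Katya directly manages Wendy, Celine. Wendy has no reports. Celine has no reports. So Katya's organization is 2 direct reports plus everyone under them: 1 + 1 = 2.

2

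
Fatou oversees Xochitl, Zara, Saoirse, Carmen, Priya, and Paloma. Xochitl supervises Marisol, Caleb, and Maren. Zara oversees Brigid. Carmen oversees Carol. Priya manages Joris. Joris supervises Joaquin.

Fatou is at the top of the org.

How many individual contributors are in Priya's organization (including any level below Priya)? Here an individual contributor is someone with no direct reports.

The only person in Priya's organization with no one reporting to them is Joaquin. That is 1.

1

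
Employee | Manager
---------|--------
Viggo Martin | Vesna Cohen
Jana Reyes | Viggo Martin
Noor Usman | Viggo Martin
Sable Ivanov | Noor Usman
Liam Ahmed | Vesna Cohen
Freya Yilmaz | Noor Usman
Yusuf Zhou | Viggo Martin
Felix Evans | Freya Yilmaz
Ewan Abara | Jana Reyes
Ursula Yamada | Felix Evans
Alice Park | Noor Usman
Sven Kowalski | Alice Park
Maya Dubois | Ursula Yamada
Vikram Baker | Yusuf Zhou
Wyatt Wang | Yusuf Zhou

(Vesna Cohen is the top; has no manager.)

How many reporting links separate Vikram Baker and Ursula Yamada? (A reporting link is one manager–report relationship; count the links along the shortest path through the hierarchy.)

Vikram Baker is 2 levels below Viggo Martin, and Ursula Yamada is 4 levels below Viggo Martin (their lowest common manager). The shortest path runs up from Vikram Baker to Viggo Martin and back down to Ursula Yamada: 2 + 4 = 6 links.

6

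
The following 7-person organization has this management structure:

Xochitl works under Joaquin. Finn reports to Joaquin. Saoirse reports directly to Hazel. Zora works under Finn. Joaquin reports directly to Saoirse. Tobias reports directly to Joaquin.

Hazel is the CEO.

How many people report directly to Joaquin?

Joaquin directly manages Finn, Xochitl, Tobias. That is 3 direct reports.

3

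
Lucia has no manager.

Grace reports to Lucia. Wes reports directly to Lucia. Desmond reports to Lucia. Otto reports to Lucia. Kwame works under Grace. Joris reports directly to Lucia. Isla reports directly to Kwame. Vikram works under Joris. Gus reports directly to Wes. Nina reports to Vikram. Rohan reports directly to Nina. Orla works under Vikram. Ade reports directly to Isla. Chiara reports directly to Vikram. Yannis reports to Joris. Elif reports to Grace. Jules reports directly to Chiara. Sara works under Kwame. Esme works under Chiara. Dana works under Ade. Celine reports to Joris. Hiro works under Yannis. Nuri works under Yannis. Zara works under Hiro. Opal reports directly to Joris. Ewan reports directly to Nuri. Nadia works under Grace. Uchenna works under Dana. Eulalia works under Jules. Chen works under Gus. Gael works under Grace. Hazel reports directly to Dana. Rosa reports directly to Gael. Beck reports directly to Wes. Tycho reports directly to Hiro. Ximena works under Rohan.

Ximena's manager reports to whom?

Ximena reports to Rohan, and Rohan reports to Nina. So Ximena's skip-level manager is Nina.

Nina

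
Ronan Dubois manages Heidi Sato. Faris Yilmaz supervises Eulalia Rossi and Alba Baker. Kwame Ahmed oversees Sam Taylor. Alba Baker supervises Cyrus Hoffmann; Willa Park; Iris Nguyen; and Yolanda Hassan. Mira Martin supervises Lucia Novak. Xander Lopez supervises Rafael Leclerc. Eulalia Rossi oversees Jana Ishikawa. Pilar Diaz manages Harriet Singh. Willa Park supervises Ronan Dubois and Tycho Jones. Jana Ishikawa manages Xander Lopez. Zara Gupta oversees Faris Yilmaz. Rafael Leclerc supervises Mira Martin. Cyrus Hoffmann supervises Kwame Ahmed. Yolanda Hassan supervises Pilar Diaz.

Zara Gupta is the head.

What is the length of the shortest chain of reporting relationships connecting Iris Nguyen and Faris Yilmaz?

Iris Nguyen is in Faris Yilmaz's organization: the chain from Iris Nguyen up to Faris Yilmaz is Iris Nguyen → Alba Baker → Faris Yilmaz, which is 2 links.

2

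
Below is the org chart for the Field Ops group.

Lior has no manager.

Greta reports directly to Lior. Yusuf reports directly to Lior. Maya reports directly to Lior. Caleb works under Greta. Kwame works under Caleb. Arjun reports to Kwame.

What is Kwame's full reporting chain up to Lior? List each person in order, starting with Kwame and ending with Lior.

Kwame reports to Caleb. Caleb reports to Greta. Greta reports to Lior. Lior is at the top.

Kwame -> Caleb -> Greta -> Lior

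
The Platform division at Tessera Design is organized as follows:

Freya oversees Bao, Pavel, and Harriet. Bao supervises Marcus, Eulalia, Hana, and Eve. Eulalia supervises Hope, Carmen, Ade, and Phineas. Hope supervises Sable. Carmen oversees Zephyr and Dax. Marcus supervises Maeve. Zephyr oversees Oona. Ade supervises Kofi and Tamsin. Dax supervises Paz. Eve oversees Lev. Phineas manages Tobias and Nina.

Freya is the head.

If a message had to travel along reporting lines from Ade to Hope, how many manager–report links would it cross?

Ade is 1 level below Eulalia, and Hope is 1 level below Eulalia (their lowest common manager). The shortest path runs up from Ade to Eulalia and back down to Hope: 1 + 1 = 2 links.

2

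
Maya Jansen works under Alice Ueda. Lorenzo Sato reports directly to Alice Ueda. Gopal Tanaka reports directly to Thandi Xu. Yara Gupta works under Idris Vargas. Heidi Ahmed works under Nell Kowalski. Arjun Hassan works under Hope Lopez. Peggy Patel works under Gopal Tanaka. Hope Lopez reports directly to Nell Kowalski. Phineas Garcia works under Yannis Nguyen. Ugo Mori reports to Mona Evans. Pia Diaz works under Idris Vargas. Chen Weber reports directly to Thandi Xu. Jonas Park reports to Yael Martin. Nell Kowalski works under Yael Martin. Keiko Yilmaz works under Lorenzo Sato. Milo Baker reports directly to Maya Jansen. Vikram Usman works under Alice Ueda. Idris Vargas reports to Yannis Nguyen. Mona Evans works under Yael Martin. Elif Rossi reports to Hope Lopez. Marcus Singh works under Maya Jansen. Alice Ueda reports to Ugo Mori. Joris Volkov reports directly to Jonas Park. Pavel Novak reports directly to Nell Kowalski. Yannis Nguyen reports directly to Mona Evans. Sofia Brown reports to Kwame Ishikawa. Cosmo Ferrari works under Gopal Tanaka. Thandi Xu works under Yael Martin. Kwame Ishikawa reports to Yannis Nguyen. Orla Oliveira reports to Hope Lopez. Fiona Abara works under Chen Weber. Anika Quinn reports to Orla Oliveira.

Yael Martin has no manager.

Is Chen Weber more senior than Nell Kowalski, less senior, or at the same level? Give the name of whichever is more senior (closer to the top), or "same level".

Chen Weber is 2 levels below Yael Martin; Nell Kowalski is 1. Nell Kowalski is higher.

Nell Kowalski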